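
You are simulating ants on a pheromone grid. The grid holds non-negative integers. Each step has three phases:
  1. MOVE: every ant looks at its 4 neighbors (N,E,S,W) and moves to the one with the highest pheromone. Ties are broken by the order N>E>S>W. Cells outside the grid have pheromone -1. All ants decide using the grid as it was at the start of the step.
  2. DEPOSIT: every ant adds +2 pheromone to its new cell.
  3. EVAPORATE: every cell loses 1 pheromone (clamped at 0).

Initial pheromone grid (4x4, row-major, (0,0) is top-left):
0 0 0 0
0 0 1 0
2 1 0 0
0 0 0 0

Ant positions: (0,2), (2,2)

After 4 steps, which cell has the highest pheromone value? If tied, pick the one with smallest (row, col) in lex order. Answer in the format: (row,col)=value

Step 1: ant0:(0,2)->S->(1,2) | ant1:(2,2)->N->(1,2)
  grid max=4 at (1,2)
Step 2: ant0:(1,2)->N->(0,2) | ant1:(1,2)->N->(0,2)
  grid max=3 at (0,2)
Step 3: ant0:(0,2)->S->(1,2) | ant1:(0,2)->S->(1,2)
  grid max=6 at (1,2)
Step 4: ant0:(1,2)->N->(0,2) | ant1:(1,2)->N->(0,2)
  grid max=5 at (0,2)
Final grid:
  0 0 5 0
  0 0 5 0
  0 0 0 0
  0 0 0 0
Max pheromone 5 at (0,2)

Answer: (0,2)=5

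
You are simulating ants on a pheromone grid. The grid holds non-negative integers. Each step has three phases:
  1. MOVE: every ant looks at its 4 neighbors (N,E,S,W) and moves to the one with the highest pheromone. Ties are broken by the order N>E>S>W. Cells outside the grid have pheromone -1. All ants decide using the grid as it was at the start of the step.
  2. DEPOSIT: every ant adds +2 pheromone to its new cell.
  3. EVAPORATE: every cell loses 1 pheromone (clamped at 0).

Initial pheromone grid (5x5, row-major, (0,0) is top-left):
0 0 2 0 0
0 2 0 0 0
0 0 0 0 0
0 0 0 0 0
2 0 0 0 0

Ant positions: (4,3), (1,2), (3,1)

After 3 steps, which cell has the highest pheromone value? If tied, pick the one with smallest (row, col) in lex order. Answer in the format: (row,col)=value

Step 1: ant0:(4,3)->N->(3,3) | ant1:(1,2)->N->(0,2) | ant2:(3,1)->N->(2,1)
  grid max=3 at (0,2)
Step 2: ant0:(3,3)->N->(2,3) | ant1:(0,2)->E->(0,3) | ant2:(2,1)->N->(1,1)
  grid max=2 at (0,2)
Step 3: ant0:(2,3)->N->(1,3) | ant1:(0,3)->W->(0,2) | ant2:(1,1)->N->(0,1)
  grid max=3 at (0,2)
Final grid:
  0 1 3 0 0
  0 1 0 1 0
  0 0 0 0 0
  0 0 0 0 0
  0 0 0 0 0
Max pheromone 3 at (0,2)

Answer: (0,2)=3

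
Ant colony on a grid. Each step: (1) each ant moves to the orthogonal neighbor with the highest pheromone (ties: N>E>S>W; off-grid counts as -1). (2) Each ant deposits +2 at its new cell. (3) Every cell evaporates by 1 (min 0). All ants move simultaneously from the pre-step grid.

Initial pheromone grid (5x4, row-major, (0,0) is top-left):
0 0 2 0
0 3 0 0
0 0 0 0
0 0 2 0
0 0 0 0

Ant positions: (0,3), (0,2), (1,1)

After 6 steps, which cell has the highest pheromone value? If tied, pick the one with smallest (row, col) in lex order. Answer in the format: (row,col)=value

Step 1: ant0:(0,3)->W->(0,2) | ant1:(0,2)->E->(0,3) | ant2:(1,1)->N->(0,1)
  grid max=3 at (0,2)
Step 2: ant0:(0,2)->E->(0,3) | ant1:(0,3)->W->(0,2) | ant2:(0,1)->E->(0,2)
  grid max=6 at (0,2)
Step 3: ant0:(0,3)->W->(0,2) | ant1:(0,2)->E->(0,3) | ant2:(0,2)->E->(0,3)
  grid max=7 at (0,2)
Step 4: ant0:(0,2)->E->(0,3) | ant1:(0,3)->W->(0,2) | ant2:(0,3)->W->(0,2)
  grid max=10 at (0,2)
Step 5: ant0:(0,3)->W->(0,2) | ant1:(0,2)->E->(0,3) | ant2:(0,2)->E->(0,3)
  grid max=11 at (0,2)
Step 6: ant0:(0,2)->E->(0,3) | ant1:(0,3)->W->(0,2) | ant2:(0,3)->W->(0,2)
  grid max=14 at (0,2)
Final grid:
  0 0 14 10
  0 0 0 0
  0 0 0 0
  0 0 0 0
  0 0 0 0
Max pheromone 14 at (0,2)

Answer: (0,2)=14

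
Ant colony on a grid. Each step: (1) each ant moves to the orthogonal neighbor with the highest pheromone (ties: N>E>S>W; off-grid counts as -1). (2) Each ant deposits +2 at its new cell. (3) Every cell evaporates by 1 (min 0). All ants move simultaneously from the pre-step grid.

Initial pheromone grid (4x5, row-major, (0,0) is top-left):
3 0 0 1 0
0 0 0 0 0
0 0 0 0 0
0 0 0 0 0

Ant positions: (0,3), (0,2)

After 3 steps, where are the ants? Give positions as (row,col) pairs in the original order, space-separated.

Step 1: ant0:(0,3)->E->(0,4) | ant1:(0,2)->E->(0,3)
  grid max=2 at (0,0)
Step 2: ant0:(0,4)->W->(0,3) | ant1:(0,3)->E->(0,4)
  grid max=3 at (0,3)
Step 3: ant0:(0,3)->E->(0,4) | ant1:(0,4)->W->(0,3)
  grid max=4 at (0,3)

(0,4) (0,3)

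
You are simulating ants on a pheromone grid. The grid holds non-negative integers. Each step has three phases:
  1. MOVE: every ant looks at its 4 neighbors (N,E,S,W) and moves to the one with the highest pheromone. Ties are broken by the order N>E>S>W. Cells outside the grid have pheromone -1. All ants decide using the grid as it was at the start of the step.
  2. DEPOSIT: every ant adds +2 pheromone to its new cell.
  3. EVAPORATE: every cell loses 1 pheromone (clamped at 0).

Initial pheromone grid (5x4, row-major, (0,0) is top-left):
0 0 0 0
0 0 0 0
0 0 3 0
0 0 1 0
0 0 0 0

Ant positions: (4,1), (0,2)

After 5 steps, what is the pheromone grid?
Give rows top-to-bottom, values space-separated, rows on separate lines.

After step 1: ants at (3,1),(0,3)
  0 0 0 1
  0 0 0 0
  0 0 2 0
  0 1 0 0
  0 0 0 0
After step 2: ants at (2,1),(1,3)
  0 0 0 0
  0 0 0 1
  0 1 1 0
  0 0 0 0
  0 0 0 0
After step 3: ants at (2,2),(0,3)
  0 0 0 1
  0 0 0 0
  0 0 2 0
  0 0 0 0
  0 0 0 0
After step 4: ants at (1,2),(1,3)
  0 0 0 0
  0 0 1 1
  0 0 1 0
  0 0 0 0
  0 0 0 0
After step 5: ants at (1,3),(1,2)
  0 0 0 0
  0 0 2 2
  0 0 0 0
  0 0 0 0
  0 0 0 0

0 0 0 0
0 0 2 2
0 0 0 0
0 0 0 0
0 0 0 0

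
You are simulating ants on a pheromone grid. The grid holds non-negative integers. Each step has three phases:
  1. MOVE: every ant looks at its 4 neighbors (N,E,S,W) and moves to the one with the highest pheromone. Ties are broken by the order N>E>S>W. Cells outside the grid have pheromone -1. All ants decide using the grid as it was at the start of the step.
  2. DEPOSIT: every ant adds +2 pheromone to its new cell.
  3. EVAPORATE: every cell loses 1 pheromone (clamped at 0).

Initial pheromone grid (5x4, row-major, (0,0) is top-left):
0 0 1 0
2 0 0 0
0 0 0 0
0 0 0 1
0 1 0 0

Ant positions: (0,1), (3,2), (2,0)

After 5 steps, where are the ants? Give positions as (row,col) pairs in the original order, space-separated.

Step 1: ant0:(0,1)->E->(0,2) | ant1:(3,2)->E->(3,3) | ant2:(2,0)->N->(1,0)
  grid max=3 at (1,0)
Step 2: ant0:(0,2)->E->(0,3) | ant1:(3,3)->N->(2,3) | ant2:(1,0)->N->(0,0)
  grid max=2 at (1,0)
Step 3: ant0:(0,3)->W->(0,2) | ant1:(2,3)->S->(3,3) | ant2:(0,0)->S->(1,0)
  grid max=3 at (1,0)
Step 4: ant0:(0,2)->E->(0,3) | ant1:(3,3)->N->(2,3) | ant2:(1,0)->N->(0,0)
  grid max=2 at (1,0)
Step 5: ant0:(0,3)->W->(0,2) | ant1:(2,3)->S->(3,3) | ant2:(0,0)->S->(1,0)
  grid max=3 at (1,0)

(0,2) (3,3) (1,0)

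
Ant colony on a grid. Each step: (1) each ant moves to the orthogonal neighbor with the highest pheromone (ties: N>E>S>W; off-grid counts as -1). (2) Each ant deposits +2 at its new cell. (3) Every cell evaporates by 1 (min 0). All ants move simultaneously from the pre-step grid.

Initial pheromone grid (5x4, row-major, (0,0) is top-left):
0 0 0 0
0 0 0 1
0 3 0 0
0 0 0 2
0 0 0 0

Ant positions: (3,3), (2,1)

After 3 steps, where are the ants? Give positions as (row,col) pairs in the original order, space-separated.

Step 1: ant0:(3,3)->N->(2,3) | ant1:(2,1)->N->(1,1)
  grid max=2 at (2,1)
Step 2: ant0:(2,3)->S->(3,3) | ant1:(1,1)->S->(2,1)
  grid max=3 at (2,1)
Step 3: ant0:(3,3)->N->(2,3) | ant1:(2,1)->N->(1,1)
  grid max=2 at (2,1)

(2,3) (1,1)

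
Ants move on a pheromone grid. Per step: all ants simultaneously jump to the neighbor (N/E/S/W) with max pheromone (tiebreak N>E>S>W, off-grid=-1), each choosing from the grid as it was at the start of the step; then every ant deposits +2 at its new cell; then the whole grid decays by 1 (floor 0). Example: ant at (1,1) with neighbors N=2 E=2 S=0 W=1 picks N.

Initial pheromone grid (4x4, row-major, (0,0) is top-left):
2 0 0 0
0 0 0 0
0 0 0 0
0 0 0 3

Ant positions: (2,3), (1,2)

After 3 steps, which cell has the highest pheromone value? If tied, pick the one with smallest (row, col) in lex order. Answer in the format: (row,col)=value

Answer: (3,3)=4

Derivation:
Step 1: ant0:(2,3)->S->(3,3) | ant1:(1,2)->N->(0,2)
  grid max=4 at (3,3)
Step 2: ant0:(3,3)->N->(2,3) | ant1:(0,2)->E->(0,3)
  grid max=3 at (3,3)
Step 3: ant0:(2,3)->S->(3,3) | ant1:(0,3)->S->(1,3)
  grid max=4 at (3,3)
Final grid:
  0 0 0 0
  0 0 0 1
  0 0 0 0
  0 0 0 4
Max pheromone 4 at (3,3)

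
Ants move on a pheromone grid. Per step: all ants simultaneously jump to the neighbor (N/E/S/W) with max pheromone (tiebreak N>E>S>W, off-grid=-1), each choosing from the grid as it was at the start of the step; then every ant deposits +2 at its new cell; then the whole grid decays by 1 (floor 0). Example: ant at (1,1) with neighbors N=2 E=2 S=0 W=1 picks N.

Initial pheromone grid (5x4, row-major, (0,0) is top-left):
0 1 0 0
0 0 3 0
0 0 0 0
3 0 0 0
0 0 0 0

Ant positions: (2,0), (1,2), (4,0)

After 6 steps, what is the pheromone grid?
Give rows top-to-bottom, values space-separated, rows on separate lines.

After step 1: ants at (3,0),(0,2),(3,0)
  0 0 1 0
  0 0 2 0
  0 0 0 0
  6 0 0 0
  0 0 0 0
After step 2: ants at (2,0),(1,2),(2,0)
  0 0 0 0
  0 0 3 0
  3 0 0 0
  5 0 0 0
  0 0 0 0
After step 3: ants at (3,0),(0,2),(3,0)
  0 0 1 0
  0 0 2 0
  2 0 0 0
  8 0 0 0
  0 0 0 0
After step 4: ants at (2,0),(1,2),(2,0)
  0 0 0 0
  0 0 3 0
  5 0 0 0
  7 0 0 0
  0 0 0 0
After step 5: ants at (3,0),(0,2),(3,0)
  0 0 1 0
  0 0 2 0
  4 0 0 0
  10 0 0 0
  0 0 0 0
After step 6: ants at (2,0),(1,2),(2,0)
  0 0 0 0
  0 0 3 0
  7 0 0 0
  9 0 0 0
  0 0 0 0

0 0 0 0
0 0 3 0
7 0 0 0
9 0 0 0
0 0 0 0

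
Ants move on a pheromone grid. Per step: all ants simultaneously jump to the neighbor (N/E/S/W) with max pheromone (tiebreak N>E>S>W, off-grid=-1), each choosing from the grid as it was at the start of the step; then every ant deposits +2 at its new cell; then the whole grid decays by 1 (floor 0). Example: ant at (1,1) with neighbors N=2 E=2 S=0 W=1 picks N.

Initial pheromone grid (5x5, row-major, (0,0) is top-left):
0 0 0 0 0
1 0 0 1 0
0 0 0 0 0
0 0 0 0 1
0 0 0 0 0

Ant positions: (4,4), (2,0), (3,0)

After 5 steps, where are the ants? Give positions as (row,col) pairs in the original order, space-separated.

Step 1: ant0:(4,4)->N->(3,4) | ant1:(2,0)->N->(1,0) | ant2:(3,0)->N->(2,0)
  grid max=2 at (1,0)
Step 2: ant0:(3,4)->N->(2,4) | ant1:(1,0)->S->(2,0) | ant2:(2,0)->N->(1,0)
  grid max=3 at (1,0)
Step 3: ant0:(2,4)->S->(3,4) | ant1:(2,0)->N->(1,0) | ant2:(1,0)->S->(2,0)
  grid max=4 at (1,0)
Step 4: ant0:(3,4)->N->(2,4) | ant1:(1,0)->S->(2,0) | ant2:(2,0)->N->(1,0)
  grid max=5 at (1,0)
Step 5: ant0:(2,4)->S->(3,4) | ant1:(2,0)->N->(1,0) | ant2:(1,0)->S->(2,0)
  grid max=6 at (1,0)

(3,4) (1,0) (2,0)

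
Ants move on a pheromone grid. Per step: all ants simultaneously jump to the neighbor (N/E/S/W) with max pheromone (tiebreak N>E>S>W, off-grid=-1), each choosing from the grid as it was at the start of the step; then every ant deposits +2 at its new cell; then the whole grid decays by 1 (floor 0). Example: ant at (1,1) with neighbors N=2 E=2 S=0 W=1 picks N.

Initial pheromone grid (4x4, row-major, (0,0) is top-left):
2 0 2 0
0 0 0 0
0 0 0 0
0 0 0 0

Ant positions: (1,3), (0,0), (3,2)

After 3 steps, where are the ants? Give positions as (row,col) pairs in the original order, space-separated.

Step 1: ant0:(1,3)->N->(0,3) | ant1:(0,0)->E->(0,1) | ant2:(3,2)->N->(2,2)
  grid max=1 at (0,0)
Step 2: ant0:(0,3)->W->(0,2) | ant1:(0,1)->E->(0,2) | ant2:(2,2)->N->(1,2)
  grid max=4 at (0,2)
Step 3: ant0:(0,2)->S->(1,2) | ant1:(0,2)->S->(1,2) | ant2:(1,2)->N->(0,2)
  grid max=5 at (0,2)

(1,2) (1,2) (0,2)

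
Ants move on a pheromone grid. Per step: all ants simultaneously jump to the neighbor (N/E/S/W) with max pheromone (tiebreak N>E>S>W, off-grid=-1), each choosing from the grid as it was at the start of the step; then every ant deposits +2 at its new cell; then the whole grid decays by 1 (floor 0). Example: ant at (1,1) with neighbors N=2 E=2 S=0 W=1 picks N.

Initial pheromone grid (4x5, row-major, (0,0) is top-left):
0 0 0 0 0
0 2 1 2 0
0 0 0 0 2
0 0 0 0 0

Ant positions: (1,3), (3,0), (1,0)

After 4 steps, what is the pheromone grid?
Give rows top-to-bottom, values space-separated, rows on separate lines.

After step 1: ants at (1,2),(2,0),(1,1)
  0 0 0 0 0
  0 3 2 1 0
  1 0 0 0 1
  0 0 0 0 0
After step 2: ants at (1,1),(1,0),(1,2)
  0 0 0 0 0
  1 4 3 0 0
  0 0 0 0 0
  0 0 0 0 0
After step 3: ants at (1,2),(1,1),(1,1)
  0 0 0 0 0
  0 7 4 0 0
  0 0 0 0 0
  0 0 0 0 0
After step 4: ants at (1,1),(1,2),(1,2)
  0 0 0 0 0
  0 8 7 0 0
  0 0 0 0 0
  0 0 0 0 0

0 0 0 0 0
0 8 7 0 0
0 0 0 0 0
0 0 0 0 0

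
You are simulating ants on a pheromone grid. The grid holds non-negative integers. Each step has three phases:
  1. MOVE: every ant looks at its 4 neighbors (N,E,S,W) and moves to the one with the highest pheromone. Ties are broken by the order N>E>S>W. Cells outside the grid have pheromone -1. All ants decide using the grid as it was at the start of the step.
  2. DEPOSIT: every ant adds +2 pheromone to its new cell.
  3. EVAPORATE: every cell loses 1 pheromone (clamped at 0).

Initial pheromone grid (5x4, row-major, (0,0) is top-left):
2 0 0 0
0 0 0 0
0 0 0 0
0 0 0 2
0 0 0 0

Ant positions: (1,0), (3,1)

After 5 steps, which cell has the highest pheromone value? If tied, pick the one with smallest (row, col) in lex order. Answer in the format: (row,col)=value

Step 1: ant0:(1,0)->N->(0,0) | ant1:(3,1)->N->(2,1)
  grid max=3 at (0,0)
Step 2: ant0:(0,0)->E->(0,1) | ant1:(2,1)->N->(1,1)
  grid max=2 at (0,0)
Step 3: ant0:(0,1)->W->(0,0) | ant1:(1,1)->N->(0,1)
  grid max=3 at (0,0)
Step 4: ant0:(0,0)->E->(0,1) | ant1:(0,1)->W->(0,0)
  grid max=4 at (0,0)
Step 5: ant0:(0,1)->W->(0,0) | ant1:(0,0)->E->(0,1)
  grid max=5 at (0,0)
Final grid:
  5 4 0 0
  0 0 0 0
  0 0 0 0
  0 0 0 0
  0 0 0 0
Max pheromone 5 at (0,0)

Answer: (0,0)=5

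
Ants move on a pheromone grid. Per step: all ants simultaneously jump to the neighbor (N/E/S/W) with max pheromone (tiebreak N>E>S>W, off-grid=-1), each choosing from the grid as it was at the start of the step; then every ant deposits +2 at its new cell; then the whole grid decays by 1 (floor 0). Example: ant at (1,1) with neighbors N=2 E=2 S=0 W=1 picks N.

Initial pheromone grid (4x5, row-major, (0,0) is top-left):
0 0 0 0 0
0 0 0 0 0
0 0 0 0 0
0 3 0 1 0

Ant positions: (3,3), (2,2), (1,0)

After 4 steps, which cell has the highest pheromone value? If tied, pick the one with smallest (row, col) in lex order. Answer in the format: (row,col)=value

Answer: (0,2)=5

Derivation:
Step 1: ant0:(3,3)->N->(2,3) | ant1:(2,2)->N->(1,2) | ant2:(1,0)->N->(0,0)
  grid max=2 at (3,1)
Step 2: ant0:(2,3)->N->(1,3) | ant1:(1,2)->N->(0,2) | ant2:(0,0)->E->(0,1)
  grid max=1 at (0,1)
Step 3: ant0:(1,3)->N->(0,3) | ant1:(0,2)->W->(0,1) | ant2:(0,1)->E->(0,2)
  grid max=2 at (0,1)
Step 4: ant0:(0,3)->W->(0,2) | ant1:(0,1)->E->(0,2) | ant2:(0,2)->W->(0,1)
  grid max=5 at (0,2)
Final grid:
  0 3 5 0 0
  0 0 0 0 0
  0 0 0 0 0
  0 0 0 0 0
Max pheromone 5 at (0,2)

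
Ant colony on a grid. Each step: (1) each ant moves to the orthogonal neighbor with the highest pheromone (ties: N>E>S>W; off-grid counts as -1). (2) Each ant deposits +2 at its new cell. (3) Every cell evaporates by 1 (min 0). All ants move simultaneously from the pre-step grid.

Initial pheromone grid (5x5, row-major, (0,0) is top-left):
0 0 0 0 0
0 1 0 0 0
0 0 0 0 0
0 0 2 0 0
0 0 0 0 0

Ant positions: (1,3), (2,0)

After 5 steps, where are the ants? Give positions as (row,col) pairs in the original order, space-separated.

Step 1: ant0:(1,3)->N->(0,3) | ant1:(2,0)->N->(1,0)
  grid max=1 at (0,3)
Step 2: ant0:(0,3)->E->(0,4) | ant1:(1,0)->N->(0,0)
  grid max=1 at (0,0)
Step 3: ant0:(0,4)->S->(1,4) | ant1:(0,0)->E->(0,1)
  grid max=1 at (0,1)
Step 4: ant0:(1,4)->N->(0,4) | ant1:(0,1)->E->(0,2)
  grid max=1 at (0,2)
Step 5: ant0:(0,4)->S->(1,4) | ant1:(0,2)->E->(0,3)
  grid max=1 at (0,3)

(1,4) (0,3)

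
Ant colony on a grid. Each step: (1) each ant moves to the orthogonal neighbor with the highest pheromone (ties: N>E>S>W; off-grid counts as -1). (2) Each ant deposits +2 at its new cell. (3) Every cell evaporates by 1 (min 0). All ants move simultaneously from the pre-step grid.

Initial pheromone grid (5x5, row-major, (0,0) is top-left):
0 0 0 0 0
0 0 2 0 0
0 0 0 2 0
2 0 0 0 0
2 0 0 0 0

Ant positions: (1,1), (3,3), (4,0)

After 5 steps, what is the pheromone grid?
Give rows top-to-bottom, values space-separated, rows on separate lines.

After step 1: ants at (1,2),(2,3),(3,0)
  0 0 0 0 0
  0 0 3 0 0
  0 0 0 3 0
  3 0 0 0 0
  1 0 0 0 0
After step 2: ants at (0,2),(1,3),(4,0)
  0 0 1 0 0
  0 0 2 1 0
  0 0 0 2 0
  2 0 0 0 0
  2 0 0 0 0
After step 3: ants at (1,2),(2,3),(3,0)
  0 0 0 0 0
  0 0 3 0 0
  0 0 0 3 0
  3 0 0 0 0
  1 0 0 0 0
After step 4: ants at (0,2),(1,3),(4,0)
  0 0 1 0 0
  0 0 2 1 0
  0 0 0 2 0
  2 0 0 0 0
  2 0 0 0 0
After step 5: ants at (1,2),(2,3),(3,0)
  0 0 0 0 0
  0 0 3 0 0
  0 0 0 3 0
  3 0 0 0 0
  1 0 0 0 0

0 0 0 0 0
0 0 3 0 0
0 0 0 3 0
3 0 0 0 0
1 0 0 0 0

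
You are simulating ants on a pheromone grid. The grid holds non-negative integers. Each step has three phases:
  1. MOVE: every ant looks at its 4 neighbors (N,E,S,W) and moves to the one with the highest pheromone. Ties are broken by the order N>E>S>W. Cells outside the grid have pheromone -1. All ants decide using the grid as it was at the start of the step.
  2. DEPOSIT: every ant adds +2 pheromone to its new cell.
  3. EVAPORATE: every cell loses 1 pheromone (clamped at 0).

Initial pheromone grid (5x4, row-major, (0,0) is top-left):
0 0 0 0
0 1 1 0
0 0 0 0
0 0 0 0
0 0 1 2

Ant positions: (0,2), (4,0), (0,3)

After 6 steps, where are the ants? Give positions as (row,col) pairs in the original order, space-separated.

Step 1: ant0:(0,2)->S->(1,2) | ant1:(4,0)->N->(3,0) | ant2:(0,3)->S->(1,3)
  grid max=2 at (1,2)
Step 2: ant0:(1,2)->E->(1,3) | ant1:(3,0)->N->(2,0) | ant2:(1,3)->W->(1,2)
  grid max=3 at (1,2)
Step 3: ant0:(1,3)->W->(1,2) | ant1:(2,0)->N->(1,0) | ant2:(1,2)->E->(1,3)
  grid max=4 at (1,2)
Step 4: ant0:(1,2)->E->(1,3) | ant1:(1,0)->N->(0,0) | ant2:(1,3)->W->(1,2)
  grid max=5 at (1,2)
Step 5: ant0:(1,3)->W->(1,2) | ant1:(0,0)->E->(0,1) | ant2:(1,2)->E->(1,3)
  grid max=6 at (1,2)
Step 6: ant0:(1,2)->E->(1,3) | ant1:(0,1)->E->(0,2) | ant2:(1,3)->W->(1,2)
  grid max=7 at (1,2)

(1,3) (0,2) (1,2)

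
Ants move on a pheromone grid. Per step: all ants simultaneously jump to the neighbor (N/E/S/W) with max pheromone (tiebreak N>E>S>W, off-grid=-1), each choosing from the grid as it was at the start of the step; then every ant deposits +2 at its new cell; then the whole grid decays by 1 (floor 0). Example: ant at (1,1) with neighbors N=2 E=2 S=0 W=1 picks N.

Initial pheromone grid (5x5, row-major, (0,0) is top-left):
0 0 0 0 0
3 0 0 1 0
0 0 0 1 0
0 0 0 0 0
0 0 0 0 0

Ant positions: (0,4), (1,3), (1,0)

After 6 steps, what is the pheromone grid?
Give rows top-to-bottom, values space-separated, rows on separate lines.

After step 1: ants at (1,4),(2,3),(0,0)
  1 0 0 0 0
  2 0 0 0 1
  0 0 0 2 0
  0 0 0 0 0
  0 0 0 0 0
After step 2: ants at (0,4),(1,3),(1,0)
  0 0 0 0 1
  3 0 0 1 0
  0 0 0 1 0
  0 0 0 0 0
  0 0 0 0 0
After step 3: ants at (1,4),(2,3),(0,0)
  1 0 0 0 0
  2 0 0 0 1
  0 0 0 2 0
  0 0 0 0 0
  0 0 0 0 0
After step 4: ants at (0,4),(1,3),(1,0)
  0 0 0 0 1
  3 0 0 1 0
  0 0 0 1 0
  0 0 0 0 0
  0 0 0 0 0
After step 5: ants at (1,4),(2,3),(0,0)
  1 0 0 0 0
  2 0 0 0 1
  0 0 0 2 0
  0 0 0 0 0
  0 0 0 0 0
After step 6: ants at (0,4),(1,3),(1,0)
  0 0 0 0 1
  3 0 0 1 0
  0 0 0 1 0
  0 0 0 0 0
  0 0 0 0 0

0 0 0 0 1
3 0 0 1 0
0 0 0 1 0
0 0 0 0 0
0 0 0 0 0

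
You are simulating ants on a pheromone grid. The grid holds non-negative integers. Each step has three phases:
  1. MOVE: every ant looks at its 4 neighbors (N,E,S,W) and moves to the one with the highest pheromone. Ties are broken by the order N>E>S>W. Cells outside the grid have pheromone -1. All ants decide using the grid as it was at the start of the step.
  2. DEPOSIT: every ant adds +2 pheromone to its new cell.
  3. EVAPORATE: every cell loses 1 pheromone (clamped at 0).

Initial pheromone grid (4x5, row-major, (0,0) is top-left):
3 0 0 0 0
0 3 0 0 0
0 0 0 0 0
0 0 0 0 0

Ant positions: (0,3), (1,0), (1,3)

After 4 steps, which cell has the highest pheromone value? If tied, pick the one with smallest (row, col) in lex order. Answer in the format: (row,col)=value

Answer: (0,3)=4

Derivation:
Step 1: ant0:(0,3)->E->(0,4) | ant1:(1,0)->N->(0,0) | ant2:(1,3)->N->(0,3)
  grid max=4 at (0,0)
Step 2: ant0:(0,4)->W->(0,3) | ant1:(0,0)->E->(0,1) | ant2:(0,3)->E->(0,4)
  grid max=3 at (0,0)
Step 3: ant0:(0,3)->E->(0,4) | ant1:(0,1)->W->(0,0) | ant2:(0,4)->W->(0,3)
  grid max=4 at (0,0)
Step 4: ant0:(0,4)->W->(0,3) | ant1:(0,0)->E->(0,1) | ant2:(0,3)->E->(0,4)
  grid max=4 at (0,3)
Final grid:
  3 1 0 4 4
  0 0 0 0 0
  0 0 0 0 0
  0 0 0 0 0
Max pheromone 4 at (0,3)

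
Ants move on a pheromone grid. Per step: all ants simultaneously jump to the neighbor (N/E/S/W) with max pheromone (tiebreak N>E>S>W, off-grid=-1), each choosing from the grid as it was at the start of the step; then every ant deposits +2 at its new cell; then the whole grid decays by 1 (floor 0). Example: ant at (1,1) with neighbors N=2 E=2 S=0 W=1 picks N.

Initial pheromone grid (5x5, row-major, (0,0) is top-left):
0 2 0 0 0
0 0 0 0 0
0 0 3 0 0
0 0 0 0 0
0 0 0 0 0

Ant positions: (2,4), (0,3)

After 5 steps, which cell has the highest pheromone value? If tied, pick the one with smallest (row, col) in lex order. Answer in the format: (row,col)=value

Step 1: ant0:(2,4)->N->(1,4) | ant1:(0,3)->E->(0,4)
  grid max=2 at (2,2)
Step 2: ant0:(1,4)->N->(0,4) | ant1:(0,4)->S->(1,4)
  grid max=2 at (0,4)
Step 3: ant0:(0,4)->S->(1,4) | ant1:(1,4)->N->(0,4)
  grid max=3 at (0,4)
Step 4: ant0:(1,4)->N->(0,4) | ant1:(0,4)->S->(1,4)
  grid max=4 at (0,4)
Step 5: ant0:(0,4)->S->(1,4) | ant1:(1,4)->N->(0,4)
  grid max=5 at (0,4)
Final grid:
  0 0 0 0 5
  0 0 0 0 5
  0 0 0 0 0
  0 0 0 0 0
  0 0 0 0 0
Max pheromone 5 at (0,4)

Answer: (0,4)=5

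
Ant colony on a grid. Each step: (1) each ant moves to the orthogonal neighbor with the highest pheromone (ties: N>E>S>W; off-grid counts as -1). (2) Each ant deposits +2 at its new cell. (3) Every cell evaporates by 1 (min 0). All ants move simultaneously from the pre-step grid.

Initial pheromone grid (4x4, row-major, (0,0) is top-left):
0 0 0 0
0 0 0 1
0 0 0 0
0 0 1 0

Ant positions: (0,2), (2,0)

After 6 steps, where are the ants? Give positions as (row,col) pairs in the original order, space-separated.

Step 1: ant0:(0,2)->E->(0,3) | ant1:(2,0)->N->(1,0)
  grid max=1 at (0,3)
Step 2: ant0:(0,3)->S->(1,3) | ant1:(1,0)->N->(0,0)
  grid max=1 at (0,0)
Step 3: ant0:(1,3)->N->(0,3) | ant1:(0,0)->E->(0,1)
  grid max=1 at (0,1)
Step 4: ant0:(0,3)->S->(1,3) | ant1:(0,1)->E->(0,2)
  grid max=1 at (0,2)
Step 5: ant0:(1,3)->N->(0,3) | ant1:(0,2)->E->(0,3)
  grid max=3 at (0,3)
Step 6: ant0:(0,3)->S->(1,3) | ant1:(0,3)->S->(1,3)
  grid max=3 at (1,3)

(1,3) (1,3)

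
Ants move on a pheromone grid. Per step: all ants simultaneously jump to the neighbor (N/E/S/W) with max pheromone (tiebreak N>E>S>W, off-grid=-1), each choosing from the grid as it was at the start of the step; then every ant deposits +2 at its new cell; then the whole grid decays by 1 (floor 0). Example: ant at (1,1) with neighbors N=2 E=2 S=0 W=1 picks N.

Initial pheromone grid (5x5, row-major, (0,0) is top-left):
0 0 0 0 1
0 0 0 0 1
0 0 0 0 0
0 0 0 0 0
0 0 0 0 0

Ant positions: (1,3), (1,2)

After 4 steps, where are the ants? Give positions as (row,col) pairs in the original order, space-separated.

Step 1: ant0:(1,3)->E->(1,4) | ant1:(1,2)->N->(0,2)
  grid max=2 at (1,4)
Step 2: ant0:(1,4)->N->(0,4) | ant1:(0,2)->E->(0,3)
  grid max=1 at (0,3)
Step 3: ant0:(0,4)->S->(1,4) | ant1:(0,3)->E->(0,4)
  grid max=2 at (0,4)
Step 4: ant0:(1,4)->N->(0,4) | ant1:(0,4)->S->(1,4)
  grid max=3 at (0,4)

(0,4) (1,4)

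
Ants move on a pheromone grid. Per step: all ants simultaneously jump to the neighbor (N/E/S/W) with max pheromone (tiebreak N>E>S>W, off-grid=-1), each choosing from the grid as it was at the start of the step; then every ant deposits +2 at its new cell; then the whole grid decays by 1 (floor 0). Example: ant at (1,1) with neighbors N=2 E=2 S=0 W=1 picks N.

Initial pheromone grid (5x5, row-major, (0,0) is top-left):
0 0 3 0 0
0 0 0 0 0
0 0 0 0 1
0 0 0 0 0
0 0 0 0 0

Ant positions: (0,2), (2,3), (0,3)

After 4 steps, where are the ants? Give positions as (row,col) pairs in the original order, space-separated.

Step 1: ant0:(0,2)->E->(0,3) | ant1:(2,3)->E->(2,4) | ant2:(0,3)->W->(0,2)
  grid max=4 at (0,2)
Step 2: ant0:(0,3)->W->(0,2) | ant1:(2,4)->N->(1,4) | ant2:(0,2)->E->(0,3)
  grid max=5 at (0,2)
Step 3: ant0:(0,2)->E->(0,3) | ant1:(1,4)->S->(2,4) | ant2:(0,3)->W->(0,2)
  grid max=6 at (0,2)
Step 4: ant0:(0,3)->W->(0,2) | ant1:(2,4)->N->(1,4) | ant2:(0,2)->E->(0,3)
  grid max=7 at (0,2)

(0,2) (1,4) (0,3)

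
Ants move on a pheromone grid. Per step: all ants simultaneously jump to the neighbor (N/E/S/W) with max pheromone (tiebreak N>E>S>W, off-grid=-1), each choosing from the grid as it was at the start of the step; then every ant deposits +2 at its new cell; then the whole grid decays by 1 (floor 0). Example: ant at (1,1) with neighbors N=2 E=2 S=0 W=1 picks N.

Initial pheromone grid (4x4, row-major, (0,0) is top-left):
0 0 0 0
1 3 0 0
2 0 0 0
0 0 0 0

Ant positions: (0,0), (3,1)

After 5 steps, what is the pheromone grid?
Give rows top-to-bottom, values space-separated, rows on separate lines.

After step 1: ants at (1,0),(2,1)
  0 0 0 0
  2 2 0 0
  1 1 0 0
  0 0 0 0
After step 2: ants at (1,1),(1,1)
  0 0 0 0
  1 5 0 0
  0 0 0 0
  0 0 0 0
After step 3: ants at (1,0),(1,0)
  0 0 0 0
  4 4 0 0
  0 0 0 0
  0 0 0 0
After step 4: ants at (1,1),(1,1)
  0 0 0 0
  3 7 0 0
  0 0 0 0
  0 0 0 0
After step 5: ants at (1,0),(1,0)
  0 0 0 0
  6 6 0 0
  0 0 0 0
  0 0 0 0

0 0 0 0
6 6 0 0
0 0 0 0
0 0 0 0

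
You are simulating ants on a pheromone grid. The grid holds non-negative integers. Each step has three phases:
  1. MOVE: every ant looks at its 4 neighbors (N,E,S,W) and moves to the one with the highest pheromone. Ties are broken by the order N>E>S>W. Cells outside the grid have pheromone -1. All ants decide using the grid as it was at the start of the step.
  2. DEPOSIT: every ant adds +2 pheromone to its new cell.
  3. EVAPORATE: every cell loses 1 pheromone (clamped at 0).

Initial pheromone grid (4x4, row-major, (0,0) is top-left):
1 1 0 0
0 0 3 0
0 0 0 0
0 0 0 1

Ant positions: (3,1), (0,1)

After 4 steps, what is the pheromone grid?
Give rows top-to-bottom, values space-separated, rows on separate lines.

After step 1: ants at (2,1),(0,0)
  2 0 0 0
  0 0 2 0
  0 1 0 0
  0 0 0 0
After step 2: ants at (1,1),(0,1)
  1 1 0 0
  0 1 1 0
  0 0 0 0
  0 0 0 0
After step 3: ants at (0,1),(1,1)
  0 2 0 0
  0 2 0 0
  0 0 0 0
  0 0 0 0
After step 4: ants at (1,1),(0,1)
  0 3 0 0
  0 3 0 0
  0 0 0 0
  0 0 0 0

0 3 0 0
0 3 0 0
0 0 0 0
0 0 0 0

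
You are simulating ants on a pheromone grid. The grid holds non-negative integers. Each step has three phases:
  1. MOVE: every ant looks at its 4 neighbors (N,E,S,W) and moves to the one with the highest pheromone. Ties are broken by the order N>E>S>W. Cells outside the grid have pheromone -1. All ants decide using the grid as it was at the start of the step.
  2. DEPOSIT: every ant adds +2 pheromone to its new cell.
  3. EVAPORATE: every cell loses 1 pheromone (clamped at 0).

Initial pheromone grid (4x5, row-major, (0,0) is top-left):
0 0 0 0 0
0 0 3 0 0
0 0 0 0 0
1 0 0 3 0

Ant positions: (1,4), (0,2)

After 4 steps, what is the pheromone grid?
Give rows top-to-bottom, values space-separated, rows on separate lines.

After step 1: ants at (0,4),(1,2)
  0 0 0 0 1
  0 0 4 0 0
  0 0 0 0 0
  0 0 0 2 0
After step 2: ants at (1,4),(0,2)
  0 0 1 0 0
  0 0 3 0 1
  0 0 0 0 0
  0 0 0 1 0
After step 3: ants at (0,4),(1,2)
  0 0 0 0 1
  0 0 4 0 0
  0 0 0 0 0
  0 0 0 0 0
After step 4: ants at (1,4),(0,2)
  0 0 1 0 0
  0 0 3 0 1
  0 0 0 0 0
  0 0 0 0 0

0 0 1 0 0
0 0 3 0 1
0 0 0 0 0
0 0 0 0 0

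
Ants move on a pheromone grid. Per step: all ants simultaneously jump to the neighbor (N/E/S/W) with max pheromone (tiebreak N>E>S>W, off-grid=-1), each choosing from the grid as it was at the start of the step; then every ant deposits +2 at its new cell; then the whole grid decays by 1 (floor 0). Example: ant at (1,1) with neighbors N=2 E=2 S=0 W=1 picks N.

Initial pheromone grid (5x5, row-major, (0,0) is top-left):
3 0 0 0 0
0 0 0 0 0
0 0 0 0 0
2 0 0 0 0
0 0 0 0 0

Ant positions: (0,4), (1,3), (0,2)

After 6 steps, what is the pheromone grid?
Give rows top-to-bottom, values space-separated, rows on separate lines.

After step 1: ants at (1,4),(0,3),(0,3)
  2 0 0 3 0
  0 0 0 0 1
  0 0 0 0 0
  1 0 0 0 0
  0 0 0 0 0
After step 2: ants at (0,4),(0,4),(0,4)
  1 0 0 2 5
  0 0 0 0 0
  0 0 0 0 0
  0 0 0 0 0
  0 0 0 0 0
After step 3: ants at (0,3),(0,3),(0,3)
  0 0 0 7 4
  0 0 0 0 0
  0 0 0 0 0
  0 0 0 0 0
  0 0 0 0 0
After step 4: ants at (0,4),(0,4),(0,4)
  0 0 0 6 9
  0 0 0 0 0
  0 0 0 0 0
  0 0 0 0 0
  0 0 0 0 0
After step 5: ants at (0,3),(0,3),(0,3)
  0 0 0 11 8
  0 0 0 0 0
  0 0 0 0 0
  0 0 0 0 0
  0 0 0 0 0
After step 6: ants at (0,4),(0,4),(0,4)
  0 0 0 10 13
  0 0 0 0 0
  0 0 0 0 0
  0 0 0 0 0
  0 0 0 0 0

0 0 0 10 13
0 0 0 0 0
0 0 0 0 0
0 0 0 0 0
0 0 0 0 0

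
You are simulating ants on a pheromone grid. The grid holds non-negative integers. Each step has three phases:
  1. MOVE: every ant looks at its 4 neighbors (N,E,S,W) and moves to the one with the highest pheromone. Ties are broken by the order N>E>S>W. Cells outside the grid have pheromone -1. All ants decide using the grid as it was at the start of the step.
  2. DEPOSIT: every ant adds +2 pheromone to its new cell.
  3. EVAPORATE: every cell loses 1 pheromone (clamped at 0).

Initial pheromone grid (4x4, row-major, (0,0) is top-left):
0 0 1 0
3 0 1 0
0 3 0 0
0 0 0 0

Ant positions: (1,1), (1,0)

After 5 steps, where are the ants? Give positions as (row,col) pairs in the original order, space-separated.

Step 1: ant0:(1,1)->S->(2,1) | ant1:(1,0)->N->(0,0)
  grid max=4 at (2,1)
Step 2: ant0:(2,1)->N->(1,1) | ant1:(0,0)->S->(1,0)
  grid max=3 at (1,0)
Step 3: ant0:(1,1)->S->(2,1) | ant1:(1,0)->E->(1,1)
  grid max=4 at (2,1)
Step 4: ant0:(2,1)->N->(1,1) | ant1:(1,1)->S->(2,1)
  grid max=5 at (2,1)
Step 5: ant0:(1,1)->S->(2,1) | ant1:(2,1)->N->(1,1)
  grid max=6 at (2,1)

(2,1) (1,1)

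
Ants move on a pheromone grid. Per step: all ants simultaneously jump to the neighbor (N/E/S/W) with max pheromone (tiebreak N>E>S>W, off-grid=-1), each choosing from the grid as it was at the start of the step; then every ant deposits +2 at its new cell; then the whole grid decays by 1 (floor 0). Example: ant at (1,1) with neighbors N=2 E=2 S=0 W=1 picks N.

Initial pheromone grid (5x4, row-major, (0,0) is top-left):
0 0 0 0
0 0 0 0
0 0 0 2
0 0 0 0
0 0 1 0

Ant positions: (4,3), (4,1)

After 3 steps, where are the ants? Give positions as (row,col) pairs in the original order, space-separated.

Step 1: ant0:(4,3)->W->(4,2) | ant1:(4,1)->E->(4,2)
  grid max=4 at (4,2)
Step 2: ant0:(4,2)->N->(3,2) | ant1:(4,2)->N->(3,2)
  grid max=3 at (3,2)
Step 3: ant0:(3,2)->S->(4,2) | ant1:(3,2)->S->(4,2)
  grid max=6 at (4,2)

(4,2) (4,2)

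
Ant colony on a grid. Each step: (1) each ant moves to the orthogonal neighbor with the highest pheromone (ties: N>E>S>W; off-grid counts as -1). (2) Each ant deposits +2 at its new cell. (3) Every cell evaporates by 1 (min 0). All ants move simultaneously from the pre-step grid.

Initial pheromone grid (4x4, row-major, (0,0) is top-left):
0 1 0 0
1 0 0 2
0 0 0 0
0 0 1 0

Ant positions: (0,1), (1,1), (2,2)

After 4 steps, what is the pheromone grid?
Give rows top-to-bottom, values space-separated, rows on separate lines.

After step 1: ants at (0,2),(0,1),(3,2)
  0 2 1 0
  0 0 0 1
  0 0 0 0
  0 0 2 0
After step 2: ants at (0,1),(0,2),(2,2)
  0 3 2 0
  0 0 0 0
  0 0 1 0
  0 0 1 0
After step 3: ants at (0,2),(0,1),(3,2)
  0 4 3 0
  0 0 0 0
  0 0 0 0
  0 0 2 0
After step 4: ants at (0,1),(0,2),(2,2)
  0 5 4 0
  0 0 0 0
  0 0 1 0
  0 0 1 0

0 5 4 0
0 0 0 0
0 0 1 0
0 0 1 0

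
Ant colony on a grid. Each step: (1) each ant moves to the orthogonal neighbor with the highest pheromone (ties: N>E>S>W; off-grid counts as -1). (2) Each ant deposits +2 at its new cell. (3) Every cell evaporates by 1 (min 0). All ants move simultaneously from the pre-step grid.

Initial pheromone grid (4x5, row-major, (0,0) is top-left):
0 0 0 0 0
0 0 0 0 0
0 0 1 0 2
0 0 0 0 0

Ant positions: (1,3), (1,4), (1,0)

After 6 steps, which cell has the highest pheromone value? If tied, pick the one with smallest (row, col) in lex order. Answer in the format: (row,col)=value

Step 1: ant0:(1,3)->N->(0,3) | ant1:(1,4)->S->(2,4) | ant2:(1,0)->N->(0,0)
  grid max=3 at (2,4)
Step 2: ant0:(0,3)->E->(0,4) | ant1:(2,4)->N->(1,4) | ant2:(0,0)->E->(0,1)
  grid max=2 at (2,4)
Step 3: ant0:(0,4)->S->(1,4) | ant1:(1,4)->S->(2,4) | ant2:(0,1)->E->(0,2)
  grid max=3 at (2,4)
Step 4: ant0:(1,4)->S->(2,4) | ant1:(2,4)->N->(1,4) | ant2:(0,2)->E->(0,3)
  grid max=4 at (2,4)
Step 5: ant0:(2,4)->N->(1,4) | ant1:(1,4)->S->(2,4) | ant2:(0,3)->E->(0,4)
  grid max=5 at (2,4)
Step 6: ant0:(1,4)->S->(2,4) | ant1:(2,4)->N->(1,4) | ant2:(0,4)->S->(1,4)
  grid max=7 at (1,4)
Final grid:
  0 0 0 0 0
  0 0 0 0 7
  0 0 0 0 6
  0 0 0 0 0
Max pheromone 7 at (1,4)

Answer: (1,4)=7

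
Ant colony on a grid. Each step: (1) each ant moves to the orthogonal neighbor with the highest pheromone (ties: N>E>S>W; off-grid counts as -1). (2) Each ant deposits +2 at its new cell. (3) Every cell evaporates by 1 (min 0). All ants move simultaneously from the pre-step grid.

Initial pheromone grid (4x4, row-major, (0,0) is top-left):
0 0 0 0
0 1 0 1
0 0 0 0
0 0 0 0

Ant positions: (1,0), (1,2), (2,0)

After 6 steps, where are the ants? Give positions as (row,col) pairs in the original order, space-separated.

Step 1: ant0:(1,0)->E->(1,1) | ant1:(1,2)->E->(1,3) | ant2:(2,0)->N->(1,0)
  grid max=2 at (1,1)
Step 2: ant0:(1,1)->W->(1,0) | ant1:(1,3)->N->(0,3) | ant2:(1,0)->E->(1,1)
  grid max=3 at (1,1)
Step 3: ant0:(1,0)->E->(1,1) | ant1:(0,3)->S->(1,3) | ant2:(1,1)->W->(1,0)
  grid max=4 at (1,1)
Step 4: ant0:(1,1)->W->(1,0) | ant1:(1,3)->N->(0,3) | ant2:(1,0)->E->(1,1)
  grid max=5 at (1,1)
Step 5: ant0:(1,0)->E->(1,1) | ant1:(0,3)->S->(1,3) | ant2:(1,1)->W->(1,0)
  grid max=6 at (1,1)
Step 6: ant0:(1,1)->W->(1,0) | ant1:(1,3)->N->(0,3) | ant2:(1,0)->E->(1,1)
  grid max=7 at (1,1)

(1,0) (0,3) (1,1)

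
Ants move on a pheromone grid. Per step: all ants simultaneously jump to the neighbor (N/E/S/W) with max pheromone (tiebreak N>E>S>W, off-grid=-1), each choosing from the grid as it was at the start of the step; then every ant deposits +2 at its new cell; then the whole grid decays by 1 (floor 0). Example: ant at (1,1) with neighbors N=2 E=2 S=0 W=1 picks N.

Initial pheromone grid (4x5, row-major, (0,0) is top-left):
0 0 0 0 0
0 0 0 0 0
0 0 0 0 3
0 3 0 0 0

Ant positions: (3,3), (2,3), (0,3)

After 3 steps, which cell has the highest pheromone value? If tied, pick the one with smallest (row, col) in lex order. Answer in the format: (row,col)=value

Step 1: ant0:(3,3)->N->(2,3) | ant1:(2,3)->E->(2,4) | ant2:(0,3)->E->(0,4)
  grid max=4 at (2,4)
Step 2: ant0:(2,3)->E->(2,4) | ant1:(2,4)->W->(2,3) | ant2:(0,4)->S->(1,4)
  grid max=5 at (2,4)
Step 3: ant0:(2,4)->W->(2,3) | ant1:(2,3)->E->(2,4) | ant2:(1,4)->S->(2,4)
  grid max=8 at (2,4)
Final grid:
  0 0 0 0 0
  0 0 0 0 0
  0 0 0 3 8
  0 0 0 0 0
Max pheromone 8 at (2,4)

Answer: (2,4)=8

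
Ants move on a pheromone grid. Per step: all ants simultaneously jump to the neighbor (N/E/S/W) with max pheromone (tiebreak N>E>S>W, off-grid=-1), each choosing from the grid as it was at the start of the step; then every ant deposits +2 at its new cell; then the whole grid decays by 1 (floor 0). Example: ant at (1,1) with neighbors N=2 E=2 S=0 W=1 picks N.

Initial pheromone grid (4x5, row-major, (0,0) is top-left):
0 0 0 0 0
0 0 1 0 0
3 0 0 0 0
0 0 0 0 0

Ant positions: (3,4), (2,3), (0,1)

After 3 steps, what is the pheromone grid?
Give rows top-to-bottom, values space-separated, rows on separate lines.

After step 1: ants at (2,4),(1,3),(0,2)
  0 0 1 0 0
  0 0 0 1 0
  2 0 0 0 1
  0 0 0 0 0
After step 2: ants at (1,4),(0,3),(0,3)
  0 0 0 3 0
  0 0 0 0 1
  1 0 0 0 0
  0 0 0 0 0
After step 3: ants at (0,4),(0,4),(0,4)
  0 0 0 2 5
  0 0 0 0 0
  0 0 0 0 0
  0 0 0 0 0

0 0 0 2 5
0 0 0 0 0
0 0 0 0 0
0 0 0 0 0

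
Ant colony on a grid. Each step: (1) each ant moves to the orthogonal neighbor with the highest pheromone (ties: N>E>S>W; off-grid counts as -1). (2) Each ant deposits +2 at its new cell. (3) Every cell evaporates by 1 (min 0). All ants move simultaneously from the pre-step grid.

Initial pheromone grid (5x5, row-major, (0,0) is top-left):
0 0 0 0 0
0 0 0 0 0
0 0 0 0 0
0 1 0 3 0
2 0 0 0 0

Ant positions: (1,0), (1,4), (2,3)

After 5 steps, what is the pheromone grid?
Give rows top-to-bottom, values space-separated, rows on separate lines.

After step 1: ants at (0,0),(0,4),(3,3)
  1 0 0 0 1
  0 0 0 0 0
  0 0 0 0 0
  0 0 0 4 0
  1 0 0 0 0
After step 2: ants at (0,1),(1,4),(2,3)
  0 1 0 0 0
  0 0 0 0 1
  0 0 0 1 0
  0 0 0 3 0
  0 0 0 0 0
After step 3: ants at (0,2),(0,4),(3,3)
  0 0 1 0 1
  0 0 0 0 0
  0 0 0 0 0
  0 0 0 4 0
  0 0 0 0 0
After step 4: ants at (0,3),(1,4),(2,3)
  0 0 0 1 0
  0 0 0 0 1
  0 0 0 1 0
  0 0 0 3 0
  0 0 0 0 0
After step 5: ants at (0,4),(0,4),(3,3)
  0 0 0 0 3
  0 0 0 0 0
  0 0 0 0 0
  0 0 0 4 0
  0 0 0 0 0

0 0 0 0 3
0 0 0 0 0
0 0 0 0 0
0 0 0 4 0
0 0 0 0 0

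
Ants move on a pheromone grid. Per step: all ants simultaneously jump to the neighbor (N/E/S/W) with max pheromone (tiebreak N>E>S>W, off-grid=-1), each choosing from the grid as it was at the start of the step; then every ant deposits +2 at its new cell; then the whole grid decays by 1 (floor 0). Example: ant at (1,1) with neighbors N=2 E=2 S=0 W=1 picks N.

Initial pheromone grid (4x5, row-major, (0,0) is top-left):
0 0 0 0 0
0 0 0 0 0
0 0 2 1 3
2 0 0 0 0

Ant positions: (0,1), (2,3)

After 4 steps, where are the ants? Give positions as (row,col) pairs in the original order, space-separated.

Step 1: ant0:(0,1)->E->(0,2) | ant1:(2,3)->E->(2,4)
  grid max=4 at (2,4)
Step 2: ant0:(0,2)->E->(0,3) | ant1:(2,4)->N->(1,4)
  grid max=3 at (2,4)
Step 3: ant0:(0,3)->E->(0,4) | ant1:(1,4)->S->(2,4)
  grid max=4 at (2,4)
Step 4: ant0:(0,4)->S->(1,4) | ant1:(2,4)->N->(1,4)
  grid max=3 at (1,4)

(1,4) (1,4)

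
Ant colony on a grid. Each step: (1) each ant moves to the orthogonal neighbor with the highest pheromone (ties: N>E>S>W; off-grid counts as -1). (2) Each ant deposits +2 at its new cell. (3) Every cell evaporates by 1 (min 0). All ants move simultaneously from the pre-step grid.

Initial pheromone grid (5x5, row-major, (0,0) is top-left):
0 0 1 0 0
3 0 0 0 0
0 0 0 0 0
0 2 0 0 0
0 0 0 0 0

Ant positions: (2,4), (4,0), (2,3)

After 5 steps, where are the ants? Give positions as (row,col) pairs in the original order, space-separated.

Step 1: ant0:(2,4)->N->(1,4) | ant1:(4,0)->N->(3,0) | ant2:(2,3)->N->(1,3)
  grid max=2 at (1,0)
Step 2: ant0:(1,4)->W->(1,3) | ant1:(3,0)->E->(3,1) | ant2:(1,3)->E->(1,4)
  grid max=2 at (1,3)
Step 3: ant0:(1,3)->E->(1,4) | ant1:(3,1)->N->(2,1) | ant2:(1,4)->W->(1,3)
  grid max=3 at (1,3)
Step 4: ant0:(1,4)->W->(1,3) | ant1:(2,1)->S->(3,1) | ant2:(1,3)->E->(1,4)
  grid max=4 at (1,3)
Step 5: ant0:(1,3)->E->(1,4) | ant1:(3,1)->N->(2,1) | ant2:(1,4)->W->(1,3)
  grid max=5 at (1,3)

(1,4) (2,1) (1,3)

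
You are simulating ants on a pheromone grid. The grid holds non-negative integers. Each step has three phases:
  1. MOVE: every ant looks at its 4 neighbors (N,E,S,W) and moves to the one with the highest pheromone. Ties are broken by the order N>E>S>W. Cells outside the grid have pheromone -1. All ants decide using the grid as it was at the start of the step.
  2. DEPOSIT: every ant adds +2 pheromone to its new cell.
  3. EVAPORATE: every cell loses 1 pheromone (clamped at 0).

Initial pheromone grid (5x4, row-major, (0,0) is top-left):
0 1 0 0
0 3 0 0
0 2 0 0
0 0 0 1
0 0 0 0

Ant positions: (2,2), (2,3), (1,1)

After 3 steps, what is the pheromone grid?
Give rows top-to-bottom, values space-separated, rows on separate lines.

After step 1: ants at (2,1),(3,3),(2,1)
  0 0 0 0
  0 2 0 0
  0 5 0 0
  0 0 0 2
  0 0 0 0
After step 2: ants at (1,1),(2,3),(1,1)
  0 0 0 0
  0 5 0 0
  0 4 0 1
  0 0 0 1
  0 0 0 0
After step 3: ants at (2,1),(3,3),(2,1)
  0 0 0 0
  0 4 0 0
  0 7 0 0
  0 0 0 2
  0 0 0 0

0 0 0 0
0 4 0 0
0 7 0 0
0 0 0 2
0 0 0 0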